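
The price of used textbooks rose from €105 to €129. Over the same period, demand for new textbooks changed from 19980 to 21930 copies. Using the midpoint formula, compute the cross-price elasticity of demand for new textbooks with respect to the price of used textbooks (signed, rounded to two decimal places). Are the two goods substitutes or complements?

%ΔQ_{new textbooks} = (21930 − 19980)/avg = 1950/20955 = 0.093056…
%ΔP_{used textbooks} = (129 − 105)/avg = 24/117 = 0.205128…
E_cross = (1950/20955) / (24/117) = 0.4536…
E_cross > 0 ⇒ the goods are substitutes.

0.45; substitutes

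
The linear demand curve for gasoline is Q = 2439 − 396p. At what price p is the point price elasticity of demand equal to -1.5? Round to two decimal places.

3.70

Ed = −396p/(2439 − 396p). Set this equal to -1.5:
396p = 1.5·(2439 − 396p) ⇒ 396p(1 + 1.5) = 1.5·2439
p = 1.5·2439 / (396·2.5) = 3.6954…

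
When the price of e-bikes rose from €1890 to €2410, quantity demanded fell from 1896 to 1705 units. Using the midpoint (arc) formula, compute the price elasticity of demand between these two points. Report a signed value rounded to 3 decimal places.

%ΔQ = (1705 − 1896) / [(1896 + 1705)/2] = -191/1800.5 = -0.106081…
%ΔP = (2410 − 1890) / [(1890 + 2410)/2] = 520/2150 = 0.241860…
Arc Ed = %ΔQ / %ΔP = (-191/1800.5) / (520/2150) = -0.43860…

-0.439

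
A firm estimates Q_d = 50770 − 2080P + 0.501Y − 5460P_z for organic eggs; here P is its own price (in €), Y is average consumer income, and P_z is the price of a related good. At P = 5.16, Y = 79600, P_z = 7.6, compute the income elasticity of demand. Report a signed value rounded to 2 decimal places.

1.04

At the given values, Q_d = 50770 − 2080(5.16) + 0.501(79600) − 5460(7.6) = 38420.8.
∂Q_d/∂Y = 0.501.
E = (0.501) × (79600/38420.8) = 1.0379…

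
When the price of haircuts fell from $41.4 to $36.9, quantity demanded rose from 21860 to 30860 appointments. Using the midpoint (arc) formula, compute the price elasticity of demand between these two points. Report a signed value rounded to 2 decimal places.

%ΔQ = (30860 − 21860) / [(21860 + 30860)/2] = 9000/26360 = 0.341426…
%ΔP = (36.9 − 41.4) / [(41.4 + 36.9)/2] = -4.5/39.15 = -0.114942…
Arc Ed = %ΔQ / %ΔP = (9000/26360) / (-4.5/39.15) = -2.9704…

-2.97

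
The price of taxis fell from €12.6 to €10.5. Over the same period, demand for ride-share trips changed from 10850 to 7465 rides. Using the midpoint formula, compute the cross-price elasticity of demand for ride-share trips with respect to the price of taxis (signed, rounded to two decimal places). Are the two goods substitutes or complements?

2.03; substitutes

%ΔQ_{ride-share trips} = (7465 − 10850)/avg = -3385/9157.5 = -0.369642…
%ΔP_{taxis} = (10.5 − 12.6)/avg = -2.1/11.55 = -0.181818…
E_cross = (-3385/9157.5) / (-2.1/11.55) = 2.0330…
E_cross > 0 ⇒ the goods are substitutes.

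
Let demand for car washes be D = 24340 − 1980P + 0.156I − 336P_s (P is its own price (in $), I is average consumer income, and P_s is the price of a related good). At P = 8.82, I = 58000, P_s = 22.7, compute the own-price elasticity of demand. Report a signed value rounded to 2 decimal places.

-2.10

At the given values, D = 24340 − 1980(8.82) + 0.156(58000) − 336(22.7) = 8297.2.
∂D/∂P = −1980.
E = (-1980) × (8.82/8297.2) = -2.1047…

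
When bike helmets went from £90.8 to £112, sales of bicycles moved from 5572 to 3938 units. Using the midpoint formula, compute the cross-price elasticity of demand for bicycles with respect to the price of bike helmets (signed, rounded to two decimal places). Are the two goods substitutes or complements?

%ΔQ_{bicycles} = (3938 − 5572)/avg = -1634/4755 = -0.343638…
%ΔP_{bike helmets} = (112 − 90.8)/avg = 21.2/101.4 = 0.209072…
E_cross = (-1634/4755) / (21.2/101.4) = -1.6436…
E_cross < 0 ⇒ the goods are complements.

-1.64; complements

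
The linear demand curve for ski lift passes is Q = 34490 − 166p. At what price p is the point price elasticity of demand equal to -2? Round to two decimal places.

138.51

Ed = −166p/(34490 − 166p). Set this equal to -2:
166p = 2·(34490 − 166p) ⇒ 166p(1 + 2) = 2·34490
p = 2·34490 / (166·3) = 138.5140…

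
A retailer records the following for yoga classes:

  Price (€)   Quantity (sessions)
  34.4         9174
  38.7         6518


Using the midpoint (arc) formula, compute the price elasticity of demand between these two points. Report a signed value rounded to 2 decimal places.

%ΔQ = (6518 − 9174) / [(9174 + 6518)/2] = -2656/7846 = -0.338516…
%ΔP = (38.7 − 34.4) / [(34.4 + 38.7)/2] = 4.3/36.55 = 0.117647…
Arc Ed = %ΔQ / %ΔP = (-2656/7846) / (4.3/36.55) = -2.8773…

-2.88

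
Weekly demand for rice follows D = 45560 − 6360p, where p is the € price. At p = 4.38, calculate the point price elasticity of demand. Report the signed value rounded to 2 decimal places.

-1.57

dD/dp = −6360. At p = 4.38, D = 45560 − 6360(4.38) = 17703.2.
Ed = (dD/dp)·(p/D) = −6360 × (4.38/17703.2) = -1.5735…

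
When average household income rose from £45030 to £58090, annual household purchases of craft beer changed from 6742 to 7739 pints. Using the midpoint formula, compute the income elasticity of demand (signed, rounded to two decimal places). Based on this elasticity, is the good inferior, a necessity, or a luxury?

0.54; necessity

%ΔQ = (7739 − 6742)/[( 6742 + 7739)/2] = 997/7240.5 = 0.137697…
%ΔIncome = (58090 − 45030)/[( 45030 + 58090)/2] = 13060/51560 = 0.253297…
E_income = (997/7240.5) / (13060/51560) = 0.5436…
0 < E_income < 1 ⇒ normal good, necessity.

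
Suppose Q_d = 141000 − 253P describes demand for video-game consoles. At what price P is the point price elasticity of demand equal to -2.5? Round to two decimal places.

Ed = −253P/(141000 − 253P). Set this equal to -2.5:
253P = 2.5·(141000 − 253P) ⇒ 253P(1 + 2.5) = 2.5·141000
P = 2.5·141000 / (253·3.5) = 398.0801…

398.08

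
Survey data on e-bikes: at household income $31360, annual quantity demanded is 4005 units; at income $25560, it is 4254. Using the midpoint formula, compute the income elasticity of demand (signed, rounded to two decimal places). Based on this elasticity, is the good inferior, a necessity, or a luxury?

%ΔQ = (4254 − 4005)/[( 4005 + 4254)/2] = 249/4129.5 = 0.060297…
%ΔIncome = (25560 − 31360)/[( 31360 + 25560)/2] = -5800/28460 = -0.203794…
E_income = (249/4129.5) / (-5800/28460) = -0.2958…
E_income < 0 ⇒ inferior good.

-0.30; inferior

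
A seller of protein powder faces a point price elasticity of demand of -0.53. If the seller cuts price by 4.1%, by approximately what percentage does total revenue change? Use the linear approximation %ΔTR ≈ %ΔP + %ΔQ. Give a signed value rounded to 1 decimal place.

%ΔQ ≈ Ed × %ΔP = (-0.53) × (-4.1%) = +2.1730%
%ΔTR ≈ %ΔP + %ΔQ = (-4.1%) + (+2.1730%) = -1.9270%

-1.9%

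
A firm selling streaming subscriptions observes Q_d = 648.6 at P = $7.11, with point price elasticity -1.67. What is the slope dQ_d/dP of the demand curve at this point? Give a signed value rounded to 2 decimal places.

Ed = (dQ_d/dP)·(P/Q_d) ⇒ dQ_d/dP = Ed·Q_d/P = (-1.67)·648.6/7.11 = -152.3434…

-152.34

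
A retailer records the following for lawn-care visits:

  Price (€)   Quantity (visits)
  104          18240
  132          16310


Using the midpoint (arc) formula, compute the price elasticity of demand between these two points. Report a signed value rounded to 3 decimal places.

-0.471

%ΔQ = (16310 − 18240) / [(18240 + 16310)/2] = -1930/17275 = -0.111722…
%ΔP = (132 − 104) / [(104 + 132)/2] = 28/118 = 0.237288…
Arc Ed = %ΔQ / %ΔP = (-1930/17275) / (28/118) = -0.47082…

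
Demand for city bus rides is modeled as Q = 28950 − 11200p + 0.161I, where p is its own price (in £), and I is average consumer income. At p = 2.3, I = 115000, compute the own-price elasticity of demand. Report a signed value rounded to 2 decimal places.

-1.19

At the given values, Q = 28950 − 11200(2.3) + 0.161(115000) = 21705.
∂Q/∂p = −11200.
E = (-11200) × (2.3/21705) = -1.1868…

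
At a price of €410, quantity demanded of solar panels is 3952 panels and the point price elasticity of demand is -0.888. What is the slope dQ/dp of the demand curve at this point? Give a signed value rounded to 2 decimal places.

Ed = (dQ/dp)·(p/Q) ⇒ dQ/dp = Ed·Q/p = (-0.888)·3952/410 = -8.5594…

-8.56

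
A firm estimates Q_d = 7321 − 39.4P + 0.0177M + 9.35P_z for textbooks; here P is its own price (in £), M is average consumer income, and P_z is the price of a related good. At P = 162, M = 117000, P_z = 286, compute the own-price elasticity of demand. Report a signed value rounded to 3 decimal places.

At the given values, Q_d = 7321 − 39.4(162) + 0.0177(117000) + 9.35(286) = 5683.2.
∂Q_d/∂P = −39.4.
E = (-39.4) × (162/5683.2) = -1.12309…

-1.123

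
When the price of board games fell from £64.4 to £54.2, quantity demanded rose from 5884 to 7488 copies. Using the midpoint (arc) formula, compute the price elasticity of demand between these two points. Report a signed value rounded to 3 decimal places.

-1.395

%ΔQ = (7488 − 5884) / [(5884 + 7488)/2] = 1604/6686 = 0.239904…
%ΔP = (54.2 − 64.4) / [(64.4 + 54.2)/2] = -10.2/59.3 = -0.172006…
Arc Ed = %ΔQ / %ΔP = (1604/6686) / (-10.2/59.3) = -1.39473…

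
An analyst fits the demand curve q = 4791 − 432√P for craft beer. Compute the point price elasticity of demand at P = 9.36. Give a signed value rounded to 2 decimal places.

dq/dP = −432/(2√P) = -70.6018. At P = 9.36, q = 3469.33.
Ed = (dq/dP)·(P/q) = (-70.6018) × (9.36/3469.33) = -0.1904…

-0.19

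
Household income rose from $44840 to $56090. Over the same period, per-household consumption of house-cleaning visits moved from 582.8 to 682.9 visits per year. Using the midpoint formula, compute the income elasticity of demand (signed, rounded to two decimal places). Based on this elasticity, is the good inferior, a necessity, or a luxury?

0.71; necessity

%ΔQ = (682.9 − 582.8)/[( 582.8 + 682.9)/2] = 100.1/632.85 = 0.158173…
%ΔIncome = (56090 − 44840)/[( 44840 + 56090)/2] = 11250/50465 = 0.222926…
E_income = (100.1/632.85) / (11250/50465) = 0.7095…
0 < E_income < 1 ⇒ normal good, necessity.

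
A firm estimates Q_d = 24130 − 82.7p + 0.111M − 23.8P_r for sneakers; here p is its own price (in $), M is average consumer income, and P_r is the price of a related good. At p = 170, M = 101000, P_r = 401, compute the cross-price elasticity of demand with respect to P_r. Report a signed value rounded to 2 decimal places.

At the given values, Q_d = 24130 − 82.7(170) + 0.111(101000) − 23.8(401) = 11738.2.
∂Q_d/∂P_r = -23.8.
E = (-23.8) × (401/11738.2) = -0.8130…

-0.81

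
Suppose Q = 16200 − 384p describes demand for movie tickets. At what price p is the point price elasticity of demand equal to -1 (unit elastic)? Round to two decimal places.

Ed = −384p/(16200 − 384p). Set this equal to -1:
384p = 1·(16200 − 384p) ⇒ 384p(1 + 1) = 1·16200
p = 1·16200 / (384·2) = 21.0937…

21.09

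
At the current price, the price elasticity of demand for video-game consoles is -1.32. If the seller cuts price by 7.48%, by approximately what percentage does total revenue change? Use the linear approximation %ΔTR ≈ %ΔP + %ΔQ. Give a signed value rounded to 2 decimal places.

%ΔQ ≈ Ed × %ΔP = (-1.32) × (-7.48%) = +9.8736%
%ΔTR ≈ %ΔP + %ΔQ = (-7.48%) + (+9.8736%) = +2.3936%

+2.39%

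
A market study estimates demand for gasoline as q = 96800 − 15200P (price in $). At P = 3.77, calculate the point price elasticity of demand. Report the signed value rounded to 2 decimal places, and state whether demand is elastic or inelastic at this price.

-1.45; elastic

dq/dP = −15200. At P = 3.77, q = 96800 − 15200(3.77) = 39496.
Ed = (dq/dP)·(P/q) = −15200 × (3.77/39496) = -1.4508…
|Ed| = 1.45 > 1, so demand is elastic.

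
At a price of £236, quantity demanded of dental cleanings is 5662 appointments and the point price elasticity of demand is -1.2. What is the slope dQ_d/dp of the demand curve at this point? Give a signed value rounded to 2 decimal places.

Ed = (dQ_d/dp)·(p/Q_d) ⇒ dQ_d/dp = Ed·Q_d/p = (-1.2)·5662/236 = -28.7898…

-28.79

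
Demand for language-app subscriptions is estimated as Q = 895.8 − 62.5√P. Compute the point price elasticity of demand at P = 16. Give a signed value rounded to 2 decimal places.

-0.19

dQ/dP = −62.5/(2√P) = -7.8125. At P = 16, Q = 645.8.
Ed = (dQ/dP)·(P/Q) = (-7.8125) × (16/645.8) = -0.1935…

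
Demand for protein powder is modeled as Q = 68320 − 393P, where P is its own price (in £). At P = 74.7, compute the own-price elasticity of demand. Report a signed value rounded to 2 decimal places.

-0.75

At the given values, Q = 68320 − 393(74.7) = 38962.9.
∂Q/∂P = −393.
E = (-393) × (74.7/38962.9) = -0.7534…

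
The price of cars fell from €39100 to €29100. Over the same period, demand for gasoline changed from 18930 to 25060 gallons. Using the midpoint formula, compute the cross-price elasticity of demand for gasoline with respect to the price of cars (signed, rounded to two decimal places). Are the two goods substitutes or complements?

-0.95; complements

%ΔQ_{gasoline} = (25060 − 18930)/avg = 6130/21995 = 0.278699…
%ΔP_{cars} = (29100 − 39100)/avg = -10000/34100 = -0.293255…
E_cross = (6130/21995) / (-10000/34100) = -0.9503…
E_cross < 0 ⇒ the goods are complements.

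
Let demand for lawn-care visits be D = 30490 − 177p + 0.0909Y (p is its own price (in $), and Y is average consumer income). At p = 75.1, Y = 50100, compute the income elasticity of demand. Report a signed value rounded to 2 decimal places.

At the given values, D = 30490 − 177(75.1) + 0.0909(50100) = 21751.39.
∂D/∂Y = 0.0909.
E = (0.0909) × (50100/21751.39) = 0.2093…

0.21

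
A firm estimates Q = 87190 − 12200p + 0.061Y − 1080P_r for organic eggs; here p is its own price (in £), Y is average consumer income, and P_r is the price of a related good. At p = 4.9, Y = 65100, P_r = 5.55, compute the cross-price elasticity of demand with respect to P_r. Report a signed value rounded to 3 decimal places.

At the given values, Q = 87190 − 12200(4.9) + 0.061(65100) − 1080(5.55) = 25387.1.
∂Q/∂P_r = -1080.
E = (-1080) × (5.55/25387.1) = -0.23610…

-0.236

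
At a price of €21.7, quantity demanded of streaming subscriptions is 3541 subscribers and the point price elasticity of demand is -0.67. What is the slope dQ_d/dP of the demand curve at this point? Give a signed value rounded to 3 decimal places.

-109.330

Ed = (dQ_d/dP)·(P/Q_d) ⇒ dQ_d/dP = Ed·Q_d/P = (-0.67)·3541/21.7 = -109.33041…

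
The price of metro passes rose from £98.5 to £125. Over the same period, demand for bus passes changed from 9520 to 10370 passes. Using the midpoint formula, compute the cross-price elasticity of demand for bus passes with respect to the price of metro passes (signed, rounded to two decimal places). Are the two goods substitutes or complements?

0.36; substitutes

%ΔQ_{bus passes} = (10370 − 9520)/avg = 850/9945 = 0.085470…
%ΔP_{metro passes} = (125 − 98.5)/avg = 26.5/111.75 = 0.237136…
E_cross = (850/9945) / (26.5/111.75) = 0.3604…
E_cross > 0 ⇒ the goods are substitutes.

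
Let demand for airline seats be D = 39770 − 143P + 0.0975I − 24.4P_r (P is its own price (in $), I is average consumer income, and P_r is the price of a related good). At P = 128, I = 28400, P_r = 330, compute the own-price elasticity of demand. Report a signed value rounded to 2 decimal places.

-1.13

At the given values, D = 39770 − 143(128) + 0.0975(28400) − 24.4(330) = 16183.
∂D/∂P = −143.
E = (-143) × (128/16183) = -1.1310…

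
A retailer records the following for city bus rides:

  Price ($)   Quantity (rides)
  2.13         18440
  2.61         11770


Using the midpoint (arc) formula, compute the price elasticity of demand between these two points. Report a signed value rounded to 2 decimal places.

%ΔQ = (11770 − 18440) / [(18440 + 11770)/2] = -6670/15105 = -0.441575…
%ΔP = (2.61 − 2.13) / [(2.13 + 2.61)/2] = 0.48/2.37 = 0.202531…
Arc Ed = %ΔQ / %ΔP = (-6670/15105) / (0.48/2.37) = -2.1802…

-2.18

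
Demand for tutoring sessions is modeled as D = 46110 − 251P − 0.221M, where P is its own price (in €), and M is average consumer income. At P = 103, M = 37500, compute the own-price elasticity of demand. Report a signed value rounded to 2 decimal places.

At the given values, D = 46110 − 251(103) − 0.221(37500) = 11969.5.
∂D/∂P = −251.
E = (-251) × (103/11969.5) = -2.1599…

-2.16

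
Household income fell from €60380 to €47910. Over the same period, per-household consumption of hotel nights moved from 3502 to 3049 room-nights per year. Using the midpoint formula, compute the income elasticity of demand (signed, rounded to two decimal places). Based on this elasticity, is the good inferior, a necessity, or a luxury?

%ΔQ = (3049 − 3502)/[( 3502 + 3049)/2] = -453/3275.5 = -0.138299…
%ΔIncome = (47910 − 60380)/[( 60380 + 47910)/2] = -12470/54145 = -0.230307…
E_income = (-453/3275.5) / (-12470/54145) = 0.6004…
0 < E_income < 1 ⇒ normal good, necessity.

0.60; necessity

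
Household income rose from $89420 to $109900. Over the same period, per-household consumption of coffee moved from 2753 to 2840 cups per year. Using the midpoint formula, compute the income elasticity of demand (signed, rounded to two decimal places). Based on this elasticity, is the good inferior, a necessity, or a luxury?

0.15; necessity

%ΔQ = (2840 − 2753)/[( 2753 + 2840)/2] = 87/2796.5 = 0.031110…
%ΔIncome = (109900 − 89420)/[( 89420 + 109900)/2] = 20480/99660 = 0.205498…
E_income = (87/2796.5) / (20480/99660) = 0.1513…
0 < E_income < 1 ⇒ normal good, necessity.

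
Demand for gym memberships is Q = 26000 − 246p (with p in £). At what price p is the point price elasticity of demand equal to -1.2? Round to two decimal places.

Ed = −246p/(26000 − 246p). Set this equal to -1.2:
246p = 1.2·(26000 − 246p) ⇒ 246p(1 + 1.2) = 1.2·26000
p = 1.2·26000 / (246·2.2) = 57.6496…

57.65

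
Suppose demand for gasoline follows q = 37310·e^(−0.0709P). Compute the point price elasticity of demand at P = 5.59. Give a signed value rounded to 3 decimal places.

-0.396

dq/dP = −0.0709·q = -1779.7. At P = 5.59, q = 25101.6.
Ed = (dq/dP)·(P/q) = (-1779.7) × (5.59/25101.6) = -0.39633…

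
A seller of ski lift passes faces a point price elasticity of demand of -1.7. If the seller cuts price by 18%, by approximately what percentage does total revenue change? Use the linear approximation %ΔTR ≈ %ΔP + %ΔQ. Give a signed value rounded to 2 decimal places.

%ΔQ ≈ Ed × %ΔP = (-1.7) × (-18%) = +30.6000%
%ΔTR ≈ %ΔP + %ΔQ = (-18%) + (+30.6000%) = +12.6000%

+12.60%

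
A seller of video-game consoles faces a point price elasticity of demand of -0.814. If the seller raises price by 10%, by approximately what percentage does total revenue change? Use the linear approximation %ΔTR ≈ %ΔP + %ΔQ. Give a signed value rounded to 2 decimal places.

%ΔQ ≈ Ed × %ΔP = (-0.814) × (+10%) = -8.1400%
%ΔTR ≈ %ΔP + %ΔQ = (+10%) + (-8.1400%) = +1.8600%

+1.86%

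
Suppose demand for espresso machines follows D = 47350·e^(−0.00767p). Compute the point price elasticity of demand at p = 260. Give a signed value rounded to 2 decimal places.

-1.99

dD/dp = −0.00767·D = -49.4362. At p = 260, D = 6445.4.
Ed = (dD/dp)·(p/D) = (-49.4362) × (260/6445.4) = -1.9942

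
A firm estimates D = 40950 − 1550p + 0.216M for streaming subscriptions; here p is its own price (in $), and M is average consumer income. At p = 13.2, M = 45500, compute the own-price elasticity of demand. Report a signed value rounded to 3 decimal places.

At the given values, D = 40950 − 1550(13.2) + 0.216(45500) = 30318.
∂D/∂p = −1550.
E = (-1550) × (13.2/30318) = -0.67484…

-0.675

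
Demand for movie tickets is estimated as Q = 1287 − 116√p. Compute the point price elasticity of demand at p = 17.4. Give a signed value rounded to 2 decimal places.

dQ/dp = −116/(2√p) = -13.9044. At p = 17.4, Q = 803.126.
Ed = (dQ/dp)·(p/Q) = (-13.9044) × (17.4/803.126) = -0.3012…

-0.30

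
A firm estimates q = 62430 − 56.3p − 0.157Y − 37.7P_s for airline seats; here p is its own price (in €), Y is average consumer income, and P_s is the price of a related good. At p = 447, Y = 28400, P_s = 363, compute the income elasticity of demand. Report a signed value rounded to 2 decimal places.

At the given values, q = 62430 − 56.3(447) − 0.157(28400) − 37.7(363) = 19120.
∂q/∂Y = -0.157.
E = (-0.157) × (28400/19120) = -0.2332…

-0.23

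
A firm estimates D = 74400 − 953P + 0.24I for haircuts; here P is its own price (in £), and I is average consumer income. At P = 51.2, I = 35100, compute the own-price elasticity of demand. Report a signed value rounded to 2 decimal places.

At the given values, D = 74400 − 953(51.2) + 0.24(35100) = 34030.4.
∂D/∂P = −953.
E = (-953) × (51.2/34030.4) = -1.4338…

-1.43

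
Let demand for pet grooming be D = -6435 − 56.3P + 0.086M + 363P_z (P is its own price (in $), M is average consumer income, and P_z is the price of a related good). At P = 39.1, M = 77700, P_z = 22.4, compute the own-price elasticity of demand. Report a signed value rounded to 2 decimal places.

-0.36

At the given values, D = -6435 − 56.3(39.1) + 0.086(77700) + 363(22.4) = 6177.07.
∂D/∂P = −56.3.
E = (-56.3) × (39.1/6177.07) = -0.3563…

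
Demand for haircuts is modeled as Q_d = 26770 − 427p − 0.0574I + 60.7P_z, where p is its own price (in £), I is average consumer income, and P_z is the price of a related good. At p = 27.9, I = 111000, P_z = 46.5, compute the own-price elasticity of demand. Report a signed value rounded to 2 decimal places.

At the given values, Q_d = 26770 − 427(27.9) − 0.0574(111000) + 60.7(46.5) = 11307.85.
∂Q_d/∂p = −427.
E = (-427) × (27.9/11307.85) = -1.0535…

-1.05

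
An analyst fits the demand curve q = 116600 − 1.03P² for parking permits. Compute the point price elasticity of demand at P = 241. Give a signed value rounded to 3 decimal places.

dq/dP = −2·1.03·P = -496.46. At P = 241, q = 56776.57.
Ed = (dq/dP)·(P/q) = (-496.46) × (241/56776.57) = -2.10732…

-2.107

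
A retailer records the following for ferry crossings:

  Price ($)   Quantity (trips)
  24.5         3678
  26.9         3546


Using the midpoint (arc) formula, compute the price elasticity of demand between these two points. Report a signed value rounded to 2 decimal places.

-0.39

%ΔQ = (3546 − 3678) / [(3678 + 3546)/2] = -132/3612 = -0.036544…
%ΔP = (26.9 − 24.5) / [(24.5 + 26.9)/2] = 2.4/25.7 = 0.093385…
Arc Ed = %ΔQ / %ΔP = (-132/3612) / (2.4/25.7) = -0.3913…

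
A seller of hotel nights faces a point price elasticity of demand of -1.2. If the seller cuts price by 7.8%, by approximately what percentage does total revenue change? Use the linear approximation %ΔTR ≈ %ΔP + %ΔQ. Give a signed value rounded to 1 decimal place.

+1.6%

%ΔQ ≈ Ed × %ΔP = (-1.2) × (-7.8%) = +9.3600%
%ΔTR ≈ %ΔP + %ΔQ = (-7.8%) + (+9.3600%) = +1.5600%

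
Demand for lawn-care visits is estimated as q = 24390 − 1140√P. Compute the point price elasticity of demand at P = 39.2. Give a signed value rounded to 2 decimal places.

dq/dP = −1140/(2√P) = -91.0399. At P = 39.2, q = 17252.5.
Ed = (dq/dP)·(P/q) = (-91.0399) × (39.2/17252.5) = -0.2068…

-0.21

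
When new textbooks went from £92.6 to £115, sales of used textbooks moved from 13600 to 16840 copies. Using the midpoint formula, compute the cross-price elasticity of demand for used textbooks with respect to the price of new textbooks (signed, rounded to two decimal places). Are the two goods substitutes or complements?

%ΔQ_{used textbooks} = (16840 − 13600)/avg = 3240/15220 = 0.212877…
%ΔP_{new textbooks} = (115 − 92.6)/avg = 22.4/103.8 = 0.215799…
E_cross = (3240/15220) / (22.4/103.8) = 0.9864…
E_cross > 0 ⇒ the goods are substitutes.

0.99; substitutes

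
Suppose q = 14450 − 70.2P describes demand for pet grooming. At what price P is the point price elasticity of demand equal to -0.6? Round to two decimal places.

Ed = −70.2P/(14450 − 70.2P). Set this equal to -0.6:
70.2P = 0.6·(14450 − 70.2P) ⇒ 70.2P(1 + 0.6) = 0.6·14450
P = 0.6·14450 / (70.2·1.6) = 77.1901…

77.19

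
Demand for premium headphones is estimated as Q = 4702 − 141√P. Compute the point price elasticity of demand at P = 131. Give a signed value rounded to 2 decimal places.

dQ/dP = −141/(2√P) = -6.15961. At P = 131, Q = 3088.18.
Ed = (dQ/dP)·(P/Q) = (-6.15961) × (131/3088.18) = -0.2612…

-0.26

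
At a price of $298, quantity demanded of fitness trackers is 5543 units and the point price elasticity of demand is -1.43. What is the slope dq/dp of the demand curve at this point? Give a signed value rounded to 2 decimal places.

-26.60

Ed = (dq/dp)·(p/q) ⇒ dq/dp = Ed·q/p = (-1.43)·5543/298 = -26.5989…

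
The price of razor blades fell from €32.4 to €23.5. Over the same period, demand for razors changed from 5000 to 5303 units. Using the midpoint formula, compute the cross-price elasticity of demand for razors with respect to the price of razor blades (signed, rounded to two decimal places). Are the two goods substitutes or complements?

%ΔQ_{razors} = (5303 − 5000)/avg = 303/5151.5 = 0.058817…
%ΔP_{razor blades} = (23.5 − 32.4)/avg = -8.9/27.95 = -0.318425…
E_cross = (303/5151.5) / (-8.9/27.95) = -0.1847…
E_cross < 0 ⇒ the goods are complements.

-0.18; complements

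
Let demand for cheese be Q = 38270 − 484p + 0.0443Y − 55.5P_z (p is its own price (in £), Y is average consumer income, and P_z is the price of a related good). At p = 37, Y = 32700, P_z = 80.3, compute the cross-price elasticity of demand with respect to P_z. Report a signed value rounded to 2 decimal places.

-0.26

At the given values, Q = 38270 − 484(37) + 0.0443(32700) − 55.5(80.3) = 17353.96.
∂Q/∂P_z = -55.5.
E = (-55.5) × (80.3/17353.96) = -0.2568…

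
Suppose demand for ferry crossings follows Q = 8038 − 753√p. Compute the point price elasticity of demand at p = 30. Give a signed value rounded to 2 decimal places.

-0.53

dQ/dp = −753/(2√p) = -68.7392. At p = 30, Q = 3913.65.
Ed = (dQ/dp)·(p/Q) = (-68.7392) × (30/3913.65) = -0.5269…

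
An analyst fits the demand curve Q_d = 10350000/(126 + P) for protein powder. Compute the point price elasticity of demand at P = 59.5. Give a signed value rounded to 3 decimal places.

-0.321

dQ_d/dP = −10350000/(126 + P)² = -300.782. At P = 59.5, Q_d = 55795.1.
Ed = (dQ_d/dP)·(P/Q_d) = (-300.782) × (59.5/55795.1) = -0.32075…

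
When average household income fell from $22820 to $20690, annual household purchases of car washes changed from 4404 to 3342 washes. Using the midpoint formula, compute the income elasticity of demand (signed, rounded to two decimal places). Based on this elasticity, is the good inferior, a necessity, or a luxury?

2.80; luxury

%ΔQ = (3342 − 4404)/[( 4404 + 3342)/2] = -1062/3873 = -0.274206…
%ΔIncome = (20690 − 22820)/[( 22820 + 20690)/2] = -2130/21755 = -0.097908…
E_income = (-1062/3873) / (-2130/21755) = 2.8006…
E_income > 1 ⇒ normal good, luxury.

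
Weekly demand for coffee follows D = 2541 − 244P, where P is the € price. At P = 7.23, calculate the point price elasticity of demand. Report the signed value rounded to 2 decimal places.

-2.27

dD/dP = −244. At P = 7.23, D = 2541 − 244(7.23) = 776.88.
Ed = (dD/dP)·(P/D) = −244 × (7.23/776.88) = -2.2707…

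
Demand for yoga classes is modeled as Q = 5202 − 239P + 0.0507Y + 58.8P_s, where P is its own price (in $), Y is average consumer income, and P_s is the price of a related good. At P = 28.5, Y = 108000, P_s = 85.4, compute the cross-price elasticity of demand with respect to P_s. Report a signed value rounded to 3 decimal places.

At the given values, Q = 5202 − 239(28.5) + 0.0507(108000) + 58.8(85.4) = 8887.62.
∂Q/∂P_s = 58.8.
E = (58.8) × (85.4/8887.62) = 0.56500…

0.565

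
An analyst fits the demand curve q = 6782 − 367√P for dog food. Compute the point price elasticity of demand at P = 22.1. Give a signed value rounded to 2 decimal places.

-0.17

dq/dP = −367/(2√P) = -39.0337. At P = 22.1, q = 5056.71.
Ed = (dq/dP)·(P/q) = (-39.0337) × (22.1/5056.71) = -0.1705…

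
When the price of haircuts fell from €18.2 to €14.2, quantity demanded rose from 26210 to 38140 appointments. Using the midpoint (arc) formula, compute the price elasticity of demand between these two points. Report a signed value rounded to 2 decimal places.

%ΔQ = (38140 − 26210) / [(26210 + 38140)/2] = 11930/32175 = 0.370784…
%ΔP = (14.2 − 18.2) / [(18.2 + 14.2)/2] = -4/16.2 = -0.246913…
Arc Ed = %ΔQ / %ΔP = (11930/32175) / (-4/16.2) = -1.5016…

-1.50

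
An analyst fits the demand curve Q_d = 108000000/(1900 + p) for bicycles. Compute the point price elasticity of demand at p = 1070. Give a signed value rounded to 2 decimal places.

-0.36

dQ_d/dp = −108000000/(1900 + p)² = -12.2436. At p = 1070, Q_d = 36363.6.
Ed = (dQ_d/dp)·(p/Q_d) = (-12.2436) × (1070/36363.6) = -0.3602…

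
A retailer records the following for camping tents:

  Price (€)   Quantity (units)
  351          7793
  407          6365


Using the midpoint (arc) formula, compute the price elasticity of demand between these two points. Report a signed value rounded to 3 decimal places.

-1.365

%ΔQ = (6365 − 7793) / [(7793 + 6365)/2] = -1428/7079 = -0.201723…
%ΔP = (407 − 351) / [(351 + 407)/2] = 56/379 = 0.147757…
Arc Ed = %ΔQ / %ΔP = (-1428/7079) / (56/379) = -1.36523…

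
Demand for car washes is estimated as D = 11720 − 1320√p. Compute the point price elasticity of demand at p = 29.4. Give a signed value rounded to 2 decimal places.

-0.78

dD/dp = −1320/(2√p) = -121.722. At p = 29.4, D = 4562.73.
Ed = (dD/dp)·(p/D) = (-121.722) × (29.4/4562.73) = -0.7843…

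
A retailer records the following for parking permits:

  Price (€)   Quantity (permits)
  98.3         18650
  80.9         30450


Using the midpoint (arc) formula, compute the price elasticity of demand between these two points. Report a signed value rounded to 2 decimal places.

-2.48

%ΔQ = (30450 − 18650) / [(18650 + 30450)/2] = 11800/24550 = 0.480651…
%ΔP = (80.9 − 98.3) / [(98.3 + 80.9)/2] = -17.4/89.6 = -0.194196…
Arc Ed = %ΔQ / %ΔP = (11800/24550) / (-17.4/89.6) = -2.4750…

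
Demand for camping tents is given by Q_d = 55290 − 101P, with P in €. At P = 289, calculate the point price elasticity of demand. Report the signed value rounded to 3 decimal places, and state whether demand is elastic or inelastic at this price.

dQ_d/dP = −101. At P = 289, Q_d = 55290 − 101(289) = 26101.
Ed = (dQ_d/dP)·(P/Q_d) = −101 × (289/26101) = -1.11830…
|Ed| = 1.118 > 1, so demand is elastic.

-1.118; elastic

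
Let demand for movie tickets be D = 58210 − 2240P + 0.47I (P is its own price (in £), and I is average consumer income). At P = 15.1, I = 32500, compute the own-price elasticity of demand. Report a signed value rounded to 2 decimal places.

-0.85

At the given values, D = 58210 − 2240(15.1) + 0.47(32500) = 39661.
∂D/∂P = −2240.
E = (-2240) × (15.1/39661) = -0.8528…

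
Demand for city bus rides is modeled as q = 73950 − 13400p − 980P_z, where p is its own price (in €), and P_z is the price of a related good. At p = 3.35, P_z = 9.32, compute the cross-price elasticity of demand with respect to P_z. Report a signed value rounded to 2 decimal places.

-0.46

At the given values, q = 73950 − 13400(3.35) − 980(9.32) = 19926.4.
∂q/∂P_z = -980.
E = (-980) × (9.32/19926.4) = -0.4583…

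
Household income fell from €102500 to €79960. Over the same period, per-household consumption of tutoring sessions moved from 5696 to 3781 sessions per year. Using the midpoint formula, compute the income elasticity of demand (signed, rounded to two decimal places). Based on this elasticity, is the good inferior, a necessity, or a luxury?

%ΔQ = (3781 − 5696)/[( 5696 + 3781)/2] = -1915/4738.5 = -0.404136…
%ΔIncome = (79960 − 102500)/[( 102500 + 79960)/2] = -22540/91230 = -0.247067…
E_income = (-1915/4738.5) / (-22540/91230) = 1.6357…
E_income > 1 ⇒ normal good, luxury.

1.64; luxury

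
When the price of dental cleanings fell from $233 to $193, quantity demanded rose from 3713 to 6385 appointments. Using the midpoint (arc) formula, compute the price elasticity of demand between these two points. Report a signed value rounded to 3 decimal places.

%ΔQ = (6385 − 3713) / [(3713 + 6385)/2] = 2672/5049 = 0.529213…
%ΔP = (193 − 233) / [(233 + 193)/2] = -40/213 = -0.187793…
Arc Ed = %ΔQ / %ΔP = (2672/5049) / (-40/213) = -2.81806…

-2.818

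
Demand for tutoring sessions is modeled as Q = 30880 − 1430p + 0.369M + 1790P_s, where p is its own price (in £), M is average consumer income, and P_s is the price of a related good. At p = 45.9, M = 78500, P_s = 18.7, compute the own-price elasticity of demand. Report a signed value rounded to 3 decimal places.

-2.371

At the given values, Q = 30880 − 1430(45.9) + 0.369(78500) + 1790(18.7) = 27682.5.
∂Q/∂p = −1430.
E = (-1430) × (45.9/27682.5) = -2.37106…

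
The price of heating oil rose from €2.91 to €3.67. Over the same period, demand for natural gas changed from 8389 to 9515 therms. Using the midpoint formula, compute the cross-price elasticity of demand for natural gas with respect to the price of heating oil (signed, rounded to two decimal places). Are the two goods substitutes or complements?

%ΔQ_{natural gas} = (9515 − 8389)/avg = 1126/8952 = 0.125781…
%ΔP_{heating oil} = (3.67 − 2.91)/avg = 0.76/3.29 = 0.231003…
E_cross = (1126/8952) / (0.76/3.29) = 0.5445…
E_cross > 0 ⇒ the goods are substitutes.

0.54; substitutes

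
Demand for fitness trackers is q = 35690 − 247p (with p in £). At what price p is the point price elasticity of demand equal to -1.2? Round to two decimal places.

78.81

Ed = −247p/(35690 − 247p). Set this equal to -1.2:
247p = 1.2·(35690 − 247p) ⇒ 247p(1 + 1.2) = 1.2·35690
p = 1.2·35690 / (247·2.2) = 78.8148…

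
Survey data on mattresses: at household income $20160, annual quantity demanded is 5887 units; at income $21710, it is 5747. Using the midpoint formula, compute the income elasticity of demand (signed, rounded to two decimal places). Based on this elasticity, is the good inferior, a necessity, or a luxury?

-0.33; inferior

%ΔQ = (5747 − 5887)/[( 5887 + 5747)/2] = -140/5817 = -0.024067…
%ΔIncome = (21710 − 20160)/[( 20160 + 21710)/2] = 1550/20935 = 0.074038…
E_income = (-140/5817) / (1550/20935) = -0.3250…
E_income < 0 ⇒ inferior good.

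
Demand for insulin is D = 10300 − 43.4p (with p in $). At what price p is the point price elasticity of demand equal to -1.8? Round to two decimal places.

152.57

Ed = −43.4p/(10300 − 43.4p). Set this equal to -1.8:
43.4p = 1.8·(10300 − 43.4p) ⇒ 43.4p(1 + 1.8) = 1.8·10300
p = 1.8·10300 / (43.4·2.8) = 152.5674…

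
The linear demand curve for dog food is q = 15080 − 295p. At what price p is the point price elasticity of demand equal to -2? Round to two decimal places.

Ed = −295p/(15080 − 295p). Set this equal to -2:
295p = 2·(15080 − 295p) ⇒ 295p(1 + 2) = 2·15080
p = 2·15080 / (295·3) = 34.0790…

34.08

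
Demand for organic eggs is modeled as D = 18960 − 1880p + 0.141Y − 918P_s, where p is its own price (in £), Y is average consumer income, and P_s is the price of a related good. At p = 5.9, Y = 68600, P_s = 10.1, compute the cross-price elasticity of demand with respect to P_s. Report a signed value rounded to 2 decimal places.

-1.12

At the given values, D = 18960 − 1880(5.9) + 0.141(68600) − 918(10.1) = 8268.8.
∂D/∂P_s = -918.
E = (-918) × (10.1/8268.8) = -1.1212…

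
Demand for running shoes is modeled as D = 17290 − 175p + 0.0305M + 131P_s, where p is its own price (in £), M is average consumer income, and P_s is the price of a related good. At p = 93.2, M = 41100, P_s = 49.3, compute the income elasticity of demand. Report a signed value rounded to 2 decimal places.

0.14

At the given values, D = 17290 − 175(93.2) + 0.0305(41100) + 131(49.3) = 8691.85.
∂D/∂M = 0.0305.
E = (0.0305) × (41100/8691.85) = 0.1442…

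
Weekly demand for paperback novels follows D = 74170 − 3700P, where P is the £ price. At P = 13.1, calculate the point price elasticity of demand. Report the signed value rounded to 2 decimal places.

-1.89

dD/dP = −3700. At P = 13.1, D = 74170 − 3700(13.1) = 25700.
Ed = (dD/dP)·(P/D) = −3700 × (13.1/25700) = -1.8859…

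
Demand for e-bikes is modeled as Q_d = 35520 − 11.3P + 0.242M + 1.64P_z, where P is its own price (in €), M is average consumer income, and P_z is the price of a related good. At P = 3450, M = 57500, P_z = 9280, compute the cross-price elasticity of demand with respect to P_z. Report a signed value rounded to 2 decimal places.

0.59

At the given values, Q_d = 35520 − 11.3(3450) + 0.242(57500) + 1.64(9280) = 25669.2.
∂Q_d/∂P_z = 1.64.
E = (1.64) × (9280/25669.2) = 0.5928…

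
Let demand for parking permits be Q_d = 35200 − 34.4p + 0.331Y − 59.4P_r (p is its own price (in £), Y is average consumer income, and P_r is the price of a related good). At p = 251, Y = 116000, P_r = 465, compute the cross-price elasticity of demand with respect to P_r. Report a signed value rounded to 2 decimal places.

-0.74

At the given values, Q_d = 35200 − 34.4(251) + 0.331(116000) − 59.4(465) = 37340.6.
∂Q_d/∂P_r = -59.4.
E = (-59.4) × (465/37340.6) = -0.7397…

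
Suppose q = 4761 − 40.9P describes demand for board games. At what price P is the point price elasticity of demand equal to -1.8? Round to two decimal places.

74.83

Ed = −40.9P/(4761 − 40.9P). Set this equal to -1.8:
40.9P = 1.8·(4761 − 40.9P) ⇒ 40.9P(1 + 1.8) = 1.8·4761
P = 1.8·4761 / (40.9·2.8) = 74.8323…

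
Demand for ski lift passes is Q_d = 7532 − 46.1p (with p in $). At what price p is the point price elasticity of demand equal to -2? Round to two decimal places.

Ed = −46.1p/(7532 − 46.1p). Set this equal to -2:
46.1p = 2·(7532 − 46.1p) ⇒ 46.1p(1 + 2) = 2·7532
p = 2·7532 / (46.1·3) = 108.9226…

108.92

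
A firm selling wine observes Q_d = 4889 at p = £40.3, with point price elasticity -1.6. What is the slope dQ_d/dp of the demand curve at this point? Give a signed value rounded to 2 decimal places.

Ed = (dQ_d/dp)·(p/Q_d) ⇒ dQ_d/dp = Ed·Q_d/p = (-1.6)·4889/40.3 = -194.1042…

-194.10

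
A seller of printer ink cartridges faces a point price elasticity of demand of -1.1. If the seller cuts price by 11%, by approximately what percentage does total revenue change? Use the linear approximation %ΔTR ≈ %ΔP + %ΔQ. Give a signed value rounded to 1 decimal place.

+1.1%

%ΔQ ≈ Ed × %ΔP = (-1.1) × (-11%) = +12.1000%
%ΔTR ≈ %ΔP + %ΔQ = (-11%) + (+12.1000%) = +1.1000%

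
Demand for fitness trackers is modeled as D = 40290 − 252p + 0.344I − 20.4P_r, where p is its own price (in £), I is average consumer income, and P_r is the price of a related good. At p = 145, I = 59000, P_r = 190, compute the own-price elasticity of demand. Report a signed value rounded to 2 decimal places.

At the given values, D = 40290 − 252(145) + 0.344(59000) − 20.4(190) = 20170.
∂D/∂p = −252.
E = (-252) × (145/20170) = -1.8116…

-1.81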